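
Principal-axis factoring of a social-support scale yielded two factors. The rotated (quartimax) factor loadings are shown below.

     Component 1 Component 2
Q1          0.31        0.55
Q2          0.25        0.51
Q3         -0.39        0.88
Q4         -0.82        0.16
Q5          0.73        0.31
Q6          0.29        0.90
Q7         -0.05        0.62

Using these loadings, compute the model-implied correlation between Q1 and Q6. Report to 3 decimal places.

r̂ = Σ λ_i·λ_j across factors = (0.31)(0.29) + (0.55)(0.90)
  = +0.0899 +0.4950 = 0.5849

0.585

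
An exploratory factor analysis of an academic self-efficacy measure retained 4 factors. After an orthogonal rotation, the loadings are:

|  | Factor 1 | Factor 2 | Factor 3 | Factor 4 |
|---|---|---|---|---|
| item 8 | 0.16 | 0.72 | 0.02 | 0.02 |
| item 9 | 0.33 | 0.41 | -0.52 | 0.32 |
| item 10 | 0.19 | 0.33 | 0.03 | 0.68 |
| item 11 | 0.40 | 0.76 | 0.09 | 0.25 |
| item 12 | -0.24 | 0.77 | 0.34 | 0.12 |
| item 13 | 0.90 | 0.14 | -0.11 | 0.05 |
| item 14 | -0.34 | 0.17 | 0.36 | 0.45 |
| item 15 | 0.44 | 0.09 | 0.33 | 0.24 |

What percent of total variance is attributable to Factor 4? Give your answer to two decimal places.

SS loadings for Factor 4 = 0.02² + 0.32² + 0.68² + 0.25² + 0.12² + 0.05² + 0.45² + 0.24² = 0.9047
With 8 standardized items, total variance = 8. Proportion = 0.9047/8 = 0.1131 → 11.31%.

11.31%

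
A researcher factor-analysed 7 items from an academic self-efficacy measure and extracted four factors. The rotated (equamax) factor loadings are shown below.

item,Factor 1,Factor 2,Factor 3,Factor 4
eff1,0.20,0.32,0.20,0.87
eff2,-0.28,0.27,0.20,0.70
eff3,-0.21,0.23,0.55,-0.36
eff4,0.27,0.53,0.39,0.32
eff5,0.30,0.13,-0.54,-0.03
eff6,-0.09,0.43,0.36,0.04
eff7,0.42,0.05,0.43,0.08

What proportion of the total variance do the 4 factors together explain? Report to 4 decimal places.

0.5503

Communalities: 0.9393, 0.6813, 0.5291, 0.6083, 0.3994, 0.3242, 0.3702; Σh² = 3.8518.
Total variance with 7 standardized items is 7, so the solution explains 3.8518/7 = 0.5503.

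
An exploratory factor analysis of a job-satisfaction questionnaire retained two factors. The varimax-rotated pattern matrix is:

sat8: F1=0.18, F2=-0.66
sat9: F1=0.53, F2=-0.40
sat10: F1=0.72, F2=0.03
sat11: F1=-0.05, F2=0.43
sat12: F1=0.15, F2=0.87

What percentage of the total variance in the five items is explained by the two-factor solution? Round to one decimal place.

Communalities: 0.4680, 0.4409, 0.5193, 0.1874, 0.7794; Σh² = 2.3950.
Total variance with 5 standardized items is 5, so the solution explains 2.3950/5 = 0.4790 = 47.90%.

47.9%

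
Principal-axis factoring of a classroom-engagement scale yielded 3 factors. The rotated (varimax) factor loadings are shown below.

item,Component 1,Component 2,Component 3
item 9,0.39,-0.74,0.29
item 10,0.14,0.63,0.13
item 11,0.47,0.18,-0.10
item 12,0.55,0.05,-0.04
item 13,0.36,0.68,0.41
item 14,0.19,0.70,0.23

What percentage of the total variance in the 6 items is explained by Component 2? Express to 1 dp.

SS loadings for Component 2 = (-0.74)² + 0.63² + 0.18² + 0.05² + 0.68² + 0.70² = 1.9318
With 6 standardized items, total variance = 6. Proportion = 1.9318/6 = 0.3220 → 32.20%.

32.2%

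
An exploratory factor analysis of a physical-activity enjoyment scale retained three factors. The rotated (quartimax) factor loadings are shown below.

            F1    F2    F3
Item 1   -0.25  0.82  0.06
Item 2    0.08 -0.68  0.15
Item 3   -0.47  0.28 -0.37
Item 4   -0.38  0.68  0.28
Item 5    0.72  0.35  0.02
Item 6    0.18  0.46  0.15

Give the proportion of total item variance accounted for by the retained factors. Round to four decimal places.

Communalities: 0.7385, 0.4913, 0.4362, 0.6852, 0.6413, 0.2665; Σh² = 3.2590.
Total variance with 6 standardized items is 6, so the solution explains 3.2590/6 = 0.5432.

0.5432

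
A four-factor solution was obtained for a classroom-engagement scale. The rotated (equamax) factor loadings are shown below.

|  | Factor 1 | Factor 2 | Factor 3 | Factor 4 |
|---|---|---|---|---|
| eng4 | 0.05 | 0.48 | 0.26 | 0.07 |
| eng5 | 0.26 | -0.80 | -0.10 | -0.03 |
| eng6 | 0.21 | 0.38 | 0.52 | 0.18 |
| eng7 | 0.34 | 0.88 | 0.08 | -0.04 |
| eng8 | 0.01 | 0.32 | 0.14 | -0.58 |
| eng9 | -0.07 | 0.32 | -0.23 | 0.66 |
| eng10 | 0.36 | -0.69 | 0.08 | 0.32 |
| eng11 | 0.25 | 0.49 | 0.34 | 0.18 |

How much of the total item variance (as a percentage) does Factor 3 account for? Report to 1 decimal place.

SS loadings for Factor 3 = 0.26² + (-0.10)² + 0.52² + 0.08² + 0.14² + (-0.23)² + 0.08² + 0.34² = 0.5489
With 8 standardized items, total variance = 8. Proportion = 0.5489/8 = 0.0686 → 6.86%.

6.9%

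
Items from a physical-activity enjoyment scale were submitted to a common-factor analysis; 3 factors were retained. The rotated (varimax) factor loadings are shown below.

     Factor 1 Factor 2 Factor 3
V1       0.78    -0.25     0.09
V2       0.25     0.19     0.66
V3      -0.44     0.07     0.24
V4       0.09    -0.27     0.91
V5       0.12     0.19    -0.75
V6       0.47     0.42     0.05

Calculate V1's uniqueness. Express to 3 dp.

0.321

h² = 0.78² + (-0.25)² + 0.09² = 0.6084 + 0.0625 + 0.0081 = 0.6790
Uniqueness u² = 1 − h² = 1 − 0.6790 = 0.3210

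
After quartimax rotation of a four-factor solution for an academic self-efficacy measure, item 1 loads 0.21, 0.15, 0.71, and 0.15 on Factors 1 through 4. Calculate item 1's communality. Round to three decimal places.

h² = 0.21² + 0.15² + 0.71² + 0.15² = 0.0441 + 0.0225 + 0.5041 + 0.0225 = 0.5932

0.593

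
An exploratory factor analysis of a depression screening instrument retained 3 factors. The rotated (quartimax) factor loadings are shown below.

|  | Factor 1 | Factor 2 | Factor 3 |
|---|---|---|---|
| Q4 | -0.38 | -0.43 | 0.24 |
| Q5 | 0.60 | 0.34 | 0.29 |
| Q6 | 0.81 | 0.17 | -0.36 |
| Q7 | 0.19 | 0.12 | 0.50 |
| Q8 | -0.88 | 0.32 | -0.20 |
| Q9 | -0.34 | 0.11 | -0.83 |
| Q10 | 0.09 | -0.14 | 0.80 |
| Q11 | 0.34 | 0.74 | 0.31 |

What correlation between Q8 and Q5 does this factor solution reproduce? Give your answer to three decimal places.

-0.477

r̂ = Σ λ_i·λ_j across factors = (-0.88)(0.60) + (0.32)(0.34) + (-0.20)(0.29)
  = -0.5280 +0.1088 -0.0580 = -0.4772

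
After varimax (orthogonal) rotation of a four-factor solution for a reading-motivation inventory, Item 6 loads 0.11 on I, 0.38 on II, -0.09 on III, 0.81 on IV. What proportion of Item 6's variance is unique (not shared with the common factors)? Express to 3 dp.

h² = 0.11² + 0.38² + (-0.09)² + 0.81² = 0.0121 + 0.1444 + 0.0081 + 0.6561 = 0.8207
Uniqueness u² = 1 − h² = 1 − 0.8207 = 0.1793

0.179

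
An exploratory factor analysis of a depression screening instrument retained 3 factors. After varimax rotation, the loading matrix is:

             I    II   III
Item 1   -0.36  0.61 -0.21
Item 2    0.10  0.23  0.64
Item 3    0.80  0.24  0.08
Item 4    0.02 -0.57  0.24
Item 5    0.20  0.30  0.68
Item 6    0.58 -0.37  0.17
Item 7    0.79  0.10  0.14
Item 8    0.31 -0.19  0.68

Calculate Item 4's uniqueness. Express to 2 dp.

0.62

h² = 0.02² + (-0.57)² + 0.24² = 0.0004 + 0.3249 + 0.0576 = 0.3829
Uniqueness u² = 1 − h² = 1 − 0.3829 = 0.6171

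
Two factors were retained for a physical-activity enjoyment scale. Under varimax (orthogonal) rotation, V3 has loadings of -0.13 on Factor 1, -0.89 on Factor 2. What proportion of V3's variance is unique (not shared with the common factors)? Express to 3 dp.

h² = (-0.13)² + (-0.89)² = 0.0169 + 0.7921 = 0.8090
Uniqueness u² = 1 − h² = 1 − 0.8090 = 0.1910

0.191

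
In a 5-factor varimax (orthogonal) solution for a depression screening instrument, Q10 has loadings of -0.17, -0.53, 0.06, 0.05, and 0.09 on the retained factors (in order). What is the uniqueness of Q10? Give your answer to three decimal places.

h² = (-0.17)² + (-0.53)² + 0.06² + 0.05² + 0.09² = 0.0289 + 0.2809 + 0.0036 + 0.0025 + 0.0081 = 0.3240
Uniqueness u² = 1 − h² = 1 − 0.3240 = 0.6760

0.676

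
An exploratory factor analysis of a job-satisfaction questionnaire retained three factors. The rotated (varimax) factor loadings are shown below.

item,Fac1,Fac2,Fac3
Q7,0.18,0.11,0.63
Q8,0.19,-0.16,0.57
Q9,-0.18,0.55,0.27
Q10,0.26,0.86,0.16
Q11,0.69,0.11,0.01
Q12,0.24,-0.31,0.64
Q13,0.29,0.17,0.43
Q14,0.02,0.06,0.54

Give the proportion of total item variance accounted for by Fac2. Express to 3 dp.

SS loadings for Fac2 = 0.11² + (-0.16)² + 0.55² + 0.86² + 0.11² + (-0.31)² + 0.17² + 0.06² = 1.2205
Proportion of variance = 1.2205 / 8 = 0.1526.

0.153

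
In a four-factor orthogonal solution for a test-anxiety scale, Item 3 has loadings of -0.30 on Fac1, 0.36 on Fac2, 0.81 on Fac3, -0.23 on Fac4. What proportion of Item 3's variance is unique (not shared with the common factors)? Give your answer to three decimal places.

h² = (-0.30)² + 0.36² + 0.81² + (-0.23)² = 0.0900 + 0.1296 + 0.6561 + 0.0529 = 0.9286
Uniqueness u² = 1 − h² = 1 − 0.9286 = 0.0714

0.071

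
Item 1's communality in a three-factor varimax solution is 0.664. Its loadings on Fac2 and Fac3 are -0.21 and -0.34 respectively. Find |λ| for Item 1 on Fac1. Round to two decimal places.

Under orthogonal rotation h² = Σλ², so λ_Fac1² = h² − (0.1597) = 0.664 − 0.1597 = 0.5043.
|λ| = √0.5043 = 0.7101.

0.71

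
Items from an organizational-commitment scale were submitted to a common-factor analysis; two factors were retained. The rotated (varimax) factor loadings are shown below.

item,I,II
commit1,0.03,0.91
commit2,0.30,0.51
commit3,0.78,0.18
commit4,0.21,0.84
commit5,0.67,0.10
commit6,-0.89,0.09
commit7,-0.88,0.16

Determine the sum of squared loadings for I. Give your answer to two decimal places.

2.76

SS loadings for I = 0.03² + 0.30² + 0.78² + 0.21² + 0.67² + (-0.89)² + (-0.88)² = 0.0009 + 0.0900 + 0.6084 + 0.0441 + 0.4489 + 0.7921 + 0.7744 = 2.7588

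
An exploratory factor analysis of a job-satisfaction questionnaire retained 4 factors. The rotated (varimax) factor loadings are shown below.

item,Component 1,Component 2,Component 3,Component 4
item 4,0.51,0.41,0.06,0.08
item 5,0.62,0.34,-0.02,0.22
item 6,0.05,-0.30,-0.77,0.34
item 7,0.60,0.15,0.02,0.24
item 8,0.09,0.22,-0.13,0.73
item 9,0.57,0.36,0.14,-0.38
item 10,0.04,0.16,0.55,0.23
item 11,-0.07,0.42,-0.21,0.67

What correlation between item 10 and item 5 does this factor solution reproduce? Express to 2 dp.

r̂ = Σ λ_i·λ_j across factors = (0.04)(0.62) + (0.16)(0.34) + (0.55)(-0.02) + (0.23)(0.22)
  = +0.0248 +0.0544 -0.0110 +0.0506 = 0.1188

0.12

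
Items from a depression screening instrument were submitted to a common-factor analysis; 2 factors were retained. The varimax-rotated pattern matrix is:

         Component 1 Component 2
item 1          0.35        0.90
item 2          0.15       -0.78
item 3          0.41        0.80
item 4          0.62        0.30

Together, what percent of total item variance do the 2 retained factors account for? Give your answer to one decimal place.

71.1%

SS loadings by factor: 0.6975, 2.1484; total = 2.8459.
Total variance with 4 standardized items is 4, so the solution explains 2.8459/4 = 0.7115 = 71.15%.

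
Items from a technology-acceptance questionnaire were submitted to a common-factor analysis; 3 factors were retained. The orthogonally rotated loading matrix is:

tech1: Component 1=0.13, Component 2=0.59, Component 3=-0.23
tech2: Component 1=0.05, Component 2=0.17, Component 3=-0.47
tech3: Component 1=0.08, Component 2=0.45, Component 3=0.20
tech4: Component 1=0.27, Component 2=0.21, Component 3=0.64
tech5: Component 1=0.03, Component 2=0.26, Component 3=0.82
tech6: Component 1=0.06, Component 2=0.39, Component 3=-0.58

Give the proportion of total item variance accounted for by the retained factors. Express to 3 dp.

0.446

SS loadings by factor: 0.1032, 0.8433, 1.7322; total = 2.6787.
Total variance with 6 standardized items is 6, so the solution explains 2.6787/6 = 0.4465.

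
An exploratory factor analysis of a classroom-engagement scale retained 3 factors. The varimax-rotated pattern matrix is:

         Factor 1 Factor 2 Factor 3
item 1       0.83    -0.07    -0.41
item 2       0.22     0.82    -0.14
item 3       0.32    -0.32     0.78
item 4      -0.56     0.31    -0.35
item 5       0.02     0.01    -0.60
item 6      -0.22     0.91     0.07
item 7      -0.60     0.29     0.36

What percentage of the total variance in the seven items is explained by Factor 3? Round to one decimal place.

20.2%

SS loadings for Factor 3 = (-0.41)² + (-0.14)² + 0.78² + (-0.35)² + (-0.60)² + 0.07² + 0.36² = 1.4131
With 7 standardized items, total variance = 7. Proportion = 1.4131/7 = 0.2019 → 20.19%.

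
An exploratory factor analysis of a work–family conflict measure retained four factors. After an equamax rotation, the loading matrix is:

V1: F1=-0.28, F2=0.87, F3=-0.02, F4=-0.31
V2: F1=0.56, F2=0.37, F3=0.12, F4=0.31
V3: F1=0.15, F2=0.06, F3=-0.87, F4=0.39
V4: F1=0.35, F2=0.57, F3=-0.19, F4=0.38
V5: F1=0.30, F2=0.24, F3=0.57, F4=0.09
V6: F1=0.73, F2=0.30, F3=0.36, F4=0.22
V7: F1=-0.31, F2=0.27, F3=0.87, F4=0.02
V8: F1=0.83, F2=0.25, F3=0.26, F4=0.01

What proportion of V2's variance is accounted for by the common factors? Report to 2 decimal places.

h² = 0.56² + 0.37² + 0.12² + 0.31² = 0.3136 + 0.1369 + 0.0144 + 0.0961 = 0.5610

0.56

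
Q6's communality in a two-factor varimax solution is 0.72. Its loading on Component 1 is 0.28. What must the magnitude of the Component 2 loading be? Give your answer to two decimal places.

Under orthogonal rotation h² = Σλ², so λ_Component 2² = h² − (0.0784) = 0.72 − 0.0784 = 0.6416.
|λ| = √0.6416 = 0.8010.

0.80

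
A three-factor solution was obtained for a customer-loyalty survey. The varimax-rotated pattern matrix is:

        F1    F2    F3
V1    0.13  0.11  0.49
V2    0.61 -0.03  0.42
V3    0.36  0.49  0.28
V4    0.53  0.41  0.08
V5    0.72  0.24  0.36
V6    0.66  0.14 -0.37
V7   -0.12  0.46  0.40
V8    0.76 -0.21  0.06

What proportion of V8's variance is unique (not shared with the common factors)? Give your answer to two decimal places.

0.37

h² = 0.76² + (-0.21)² + 0.06² = 0.5776 + 0.0441 + 0.0036 = 0.6253
Uniqueness u² = 1 − h² = 1 − 0.6253 = 0.3747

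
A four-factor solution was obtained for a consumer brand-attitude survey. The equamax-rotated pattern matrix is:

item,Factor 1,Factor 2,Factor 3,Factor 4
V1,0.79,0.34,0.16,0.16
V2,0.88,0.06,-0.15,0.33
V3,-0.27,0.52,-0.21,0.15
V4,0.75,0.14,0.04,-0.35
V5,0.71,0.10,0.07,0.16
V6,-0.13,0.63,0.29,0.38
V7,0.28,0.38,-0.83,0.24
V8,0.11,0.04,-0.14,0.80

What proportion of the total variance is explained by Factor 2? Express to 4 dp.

SS loadings for Factor 2 = 0.34² + 0.06² + 0.52² + 0.14² + 0.10² + 0.63² + 0.38² + 0.04² = 0.9621
Proportion of variance = 0.9621 / 8 = 0.1203.

0.1203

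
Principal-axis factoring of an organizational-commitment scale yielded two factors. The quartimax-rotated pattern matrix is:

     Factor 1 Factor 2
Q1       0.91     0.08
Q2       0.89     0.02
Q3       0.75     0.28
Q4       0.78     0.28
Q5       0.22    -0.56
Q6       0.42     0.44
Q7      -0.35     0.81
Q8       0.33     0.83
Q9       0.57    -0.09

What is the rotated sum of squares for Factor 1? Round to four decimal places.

3.5722

SS loadings for Factor 1 = 0.91² + 0.89² + 0.75² + 0.78² + 0.22² + 0.42² + (-0.35)² + 0.33² + 0.57² = 0.8281 + 0.7921 + 0.5625 + 0.6084 + 0.0484 + 0.1764 + 0.1225 + 0.1089 + 0.3249 = 3.5722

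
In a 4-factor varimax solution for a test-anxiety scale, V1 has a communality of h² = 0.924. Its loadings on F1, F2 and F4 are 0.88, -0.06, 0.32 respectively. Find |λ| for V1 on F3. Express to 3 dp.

0.209

Under orthogonal rotation h² = Σλ², so λ_F3² = h² − (0.8804) = 0.924 − 0.8804 = 0.0436.
|λ| = √0.0436 = 0.2088.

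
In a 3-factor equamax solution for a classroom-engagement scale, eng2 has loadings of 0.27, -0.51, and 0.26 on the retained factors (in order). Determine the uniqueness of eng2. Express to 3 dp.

h² = 0.27² + (-0.51)² + 0.26² = 0.0729 + 0.2601 + 0.0676 = 0.4006
Uniqueness u² = 1 − h² = 1 − 0.4006 = 0.5994

0.599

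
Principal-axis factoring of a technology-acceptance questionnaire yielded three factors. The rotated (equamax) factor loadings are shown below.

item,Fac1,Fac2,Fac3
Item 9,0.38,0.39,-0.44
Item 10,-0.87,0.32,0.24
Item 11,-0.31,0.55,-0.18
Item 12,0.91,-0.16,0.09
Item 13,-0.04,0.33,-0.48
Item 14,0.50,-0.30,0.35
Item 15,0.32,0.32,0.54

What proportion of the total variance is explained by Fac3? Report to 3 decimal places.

0.134

SS loadings for Fac3 = (-0.44)² + 0.24² + (-0.18)² + 0.09² + (-0.48)² + 0.35² + 0.54² = 0.9362
Proportion of variance = 0.9362 / 7 = 0.1337.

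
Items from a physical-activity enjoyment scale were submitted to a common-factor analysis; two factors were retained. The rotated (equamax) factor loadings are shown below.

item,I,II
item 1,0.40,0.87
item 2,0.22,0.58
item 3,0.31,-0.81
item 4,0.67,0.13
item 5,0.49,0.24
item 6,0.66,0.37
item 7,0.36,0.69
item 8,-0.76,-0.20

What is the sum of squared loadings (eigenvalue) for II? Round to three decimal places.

2.477

SS loadings for II = 0.87² + 0.58² + (-0.81)² + 0.13² + 0.24² + 0.37² + 0.69² + (-0.20)² = 0.7569 + 0.3364 + 0.6561 + 0.0169 + 0.0576 + 0.1369 + 0.4761 + 0.0400 = 2.4769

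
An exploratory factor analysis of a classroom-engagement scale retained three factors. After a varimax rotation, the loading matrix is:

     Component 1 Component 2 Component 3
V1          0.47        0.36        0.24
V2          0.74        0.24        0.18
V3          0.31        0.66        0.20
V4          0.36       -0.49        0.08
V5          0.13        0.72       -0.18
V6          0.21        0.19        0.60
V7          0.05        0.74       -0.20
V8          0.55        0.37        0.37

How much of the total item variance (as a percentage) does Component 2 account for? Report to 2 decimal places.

SS loadings for Component 2 = 0.36² + 0.24² + 0.66² + (-0.49)² + 0.72² + 0.19² + 0.74² + 0.37² = 2.1019
With 8 standardized items, total variance = 8. Proportion = 2.1019/8 = 0.2627 → 26.27%.

26.27%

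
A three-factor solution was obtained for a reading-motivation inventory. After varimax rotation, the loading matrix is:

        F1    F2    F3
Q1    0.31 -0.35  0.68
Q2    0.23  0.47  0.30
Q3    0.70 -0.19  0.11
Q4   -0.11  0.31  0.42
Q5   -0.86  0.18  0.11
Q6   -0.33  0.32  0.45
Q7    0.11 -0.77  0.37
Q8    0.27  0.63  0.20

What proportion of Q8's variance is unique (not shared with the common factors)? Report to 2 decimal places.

0.49

h² = 0.27² + 0.63² + 0.20² = 0.0729 + 0.3969 + 0.0400 = 0.5098
Uniqueness u² = 1 − h² = 1 − 0.5098 = 0.4902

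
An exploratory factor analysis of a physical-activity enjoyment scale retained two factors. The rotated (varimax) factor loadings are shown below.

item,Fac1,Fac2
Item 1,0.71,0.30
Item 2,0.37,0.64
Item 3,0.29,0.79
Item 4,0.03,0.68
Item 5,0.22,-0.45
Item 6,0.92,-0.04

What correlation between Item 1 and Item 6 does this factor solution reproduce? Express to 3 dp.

0.641

r̂ = Σ λ_i·λ_j across factors = (0.71)(0.92) + (0.30)(-0.04)
  = +0.6532 -0.0120 = 0.6412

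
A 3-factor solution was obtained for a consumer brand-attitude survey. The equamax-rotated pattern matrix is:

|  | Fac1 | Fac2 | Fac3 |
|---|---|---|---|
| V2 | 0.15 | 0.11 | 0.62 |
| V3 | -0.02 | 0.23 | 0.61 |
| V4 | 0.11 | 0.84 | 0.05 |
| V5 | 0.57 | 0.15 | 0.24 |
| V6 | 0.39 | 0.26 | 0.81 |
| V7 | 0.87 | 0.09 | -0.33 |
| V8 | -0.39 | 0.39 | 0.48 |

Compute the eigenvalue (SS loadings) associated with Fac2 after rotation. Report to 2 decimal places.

SS loadings for Fac2 = 0.11² + 0.23² + 0.84² + 0.15² + 0.26² + 0.09² + 0.39² = 0.0121 + 0.0529 + 0.7056 + 0.0225 + 0.0676 + 0.0081 + 0.1521 = 1.0209

1.02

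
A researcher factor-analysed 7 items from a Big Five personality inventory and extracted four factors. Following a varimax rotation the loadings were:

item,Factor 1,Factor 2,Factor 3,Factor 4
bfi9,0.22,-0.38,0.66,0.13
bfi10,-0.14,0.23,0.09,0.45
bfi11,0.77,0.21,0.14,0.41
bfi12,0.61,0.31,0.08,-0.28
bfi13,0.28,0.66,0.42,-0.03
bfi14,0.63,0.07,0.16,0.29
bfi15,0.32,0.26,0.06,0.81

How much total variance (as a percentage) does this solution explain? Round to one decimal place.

SS loadings by factor: 1.6107, 0.8456, 0.6753, 1.2070; total = 4.3386.
Total variance with 7 standardized items is 7, so the solution explains 4.3386/7 = 0.6198 = 61.98%.

62.0%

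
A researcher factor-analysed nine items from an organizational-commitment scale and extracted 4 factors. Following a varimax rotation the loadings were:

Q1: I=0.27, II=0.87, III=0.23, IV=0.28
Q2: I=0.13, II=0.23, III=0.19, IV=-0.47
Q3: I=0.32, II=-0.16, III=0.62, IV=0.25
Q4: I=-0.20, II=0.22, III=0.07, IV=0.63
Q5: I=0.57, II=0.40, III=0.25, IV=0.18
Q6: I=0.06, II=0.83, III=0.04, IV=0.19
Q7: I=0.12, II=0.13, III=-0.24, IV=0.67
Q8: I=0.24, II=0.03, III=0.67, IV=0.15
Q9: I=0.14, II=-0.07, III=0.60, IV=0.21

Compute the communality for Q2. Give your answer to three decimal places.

h² = 0.13² + 0.23² + 0.19² + (-0.47)² = 0.0169 + 0.0529 + 0.0361 + 0.2209 = 0.3268

0.327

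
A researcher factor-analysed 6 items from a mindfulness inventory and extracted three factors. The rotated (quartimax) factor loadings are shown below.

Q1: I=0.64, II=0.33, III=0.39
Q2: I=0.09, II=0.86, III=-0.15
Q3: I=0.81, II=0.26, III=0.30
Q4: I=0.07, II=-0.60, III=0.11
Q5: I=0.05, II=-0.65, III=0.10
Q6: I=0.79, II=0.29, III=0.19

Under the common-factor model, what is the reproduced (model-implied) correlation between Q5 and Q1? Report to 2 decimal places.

r̂ = Σ λ_i·λ_j across factors = (0.05)(0.64) + (-0.65)(0.33) + (0.10)(0.39)
  = +0.0320 -0.2145 +0.0390 = -0.1435

-0.14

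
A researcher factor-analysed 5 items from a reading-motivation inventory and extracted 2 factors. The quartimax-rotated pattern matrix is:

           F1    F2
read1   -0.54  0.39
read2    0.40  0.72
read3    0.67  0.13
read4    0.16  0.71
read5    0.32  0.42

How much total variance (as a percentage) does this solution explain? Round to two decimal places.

47.93%

SS loadings by factor: 1.0285, 1.3679; total = 2.3964.
Total variance with 5 standardized items is 5, so the solution explains 2.3964/5 = 0.4793 = 47.93%.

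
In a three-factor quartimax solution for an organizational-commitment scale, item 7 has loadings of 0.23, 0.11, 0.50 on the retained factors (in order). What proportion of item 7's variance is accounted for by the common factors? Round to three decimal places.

h² = 0.23² + 0.11² + 0.50² = 0.0529 + 0.0121 + 0.2500 = 0.3150

0.315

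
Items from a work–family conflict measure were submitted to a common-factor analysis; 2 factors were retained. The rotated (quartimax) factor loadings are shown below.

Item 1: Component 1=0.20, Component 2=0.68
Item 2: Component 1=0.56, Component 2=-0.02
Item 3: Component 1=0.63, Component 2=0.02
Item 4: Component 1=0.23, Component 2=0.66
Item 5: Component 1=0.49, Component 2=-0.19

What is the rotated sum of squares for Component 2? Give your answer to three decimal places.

SS loadings for Component 2 = 0.68² + (-0.02)² + 0.02² + 0.66² + (-0.19)² = 0.4624 + 0.0004 + 0.0004 + 0.4356 + 0.0361 = 0.9349

0.935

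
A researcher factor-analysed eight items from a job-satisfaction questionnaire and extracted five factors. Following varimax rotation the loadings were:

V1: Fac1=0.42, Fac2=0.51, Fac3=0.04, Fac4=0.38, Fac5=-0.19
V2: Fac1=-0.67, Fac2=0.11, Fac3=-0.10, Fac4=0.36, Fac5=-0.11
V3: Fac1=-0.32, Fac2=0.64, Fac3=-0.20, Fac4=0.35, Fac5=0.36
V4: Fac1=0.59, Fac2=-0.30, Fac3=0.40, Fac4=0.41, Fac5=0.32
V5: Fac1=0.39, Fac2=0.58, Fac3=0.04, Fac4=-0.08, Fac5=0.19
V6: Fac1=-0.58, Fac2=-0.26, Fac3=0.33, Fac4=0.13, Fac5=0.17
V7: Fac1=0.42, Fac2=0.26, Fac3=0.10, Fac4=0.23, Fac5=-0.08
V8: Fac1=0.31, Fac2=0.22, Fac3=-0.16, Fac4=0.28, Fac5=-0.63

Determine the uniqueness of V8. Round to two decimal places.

h² = 0.31² + 0.22² + (-0.16)² + 0.28² + (-0.63)² = 0.0961 + 0.0484 + 0.0256 + 0.0784 + 0.3969 = 0.6454
Uniqueness u² = 1 − h² = 1 − 0.6454 = 0.3546

0.35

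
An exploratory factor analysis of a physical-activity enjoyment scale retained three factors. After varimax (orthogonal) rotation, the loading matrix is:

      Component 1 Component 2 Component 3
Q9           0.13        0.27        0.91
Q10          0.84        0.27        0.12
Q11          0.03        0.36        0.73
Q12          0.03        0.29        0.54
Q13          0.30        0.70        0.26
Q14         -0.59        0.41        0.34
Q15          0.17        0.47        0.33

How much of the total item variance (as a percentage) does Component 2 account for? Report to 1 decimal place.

SS loadings for Component 2 = 0.27² + 0.27² + 0.36² + 0.29² + 0.70² + 0.41² + 0.47² = 1.2385
With 7 standardized items, total variance = 7. Proportion = 1.2385/7 = 0.1769 → 17.69%.

17.7%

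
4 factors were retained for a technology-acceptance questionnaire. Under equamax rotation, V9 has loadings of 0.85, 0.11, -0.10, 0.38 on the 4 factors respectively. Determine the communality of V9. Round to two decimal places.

0.89

h² = 0.85² + 0.11² + (-0.10)² + 0.38² = 0.7225 + 0.0121 + 0.0100 + 0.1444 = 0.8890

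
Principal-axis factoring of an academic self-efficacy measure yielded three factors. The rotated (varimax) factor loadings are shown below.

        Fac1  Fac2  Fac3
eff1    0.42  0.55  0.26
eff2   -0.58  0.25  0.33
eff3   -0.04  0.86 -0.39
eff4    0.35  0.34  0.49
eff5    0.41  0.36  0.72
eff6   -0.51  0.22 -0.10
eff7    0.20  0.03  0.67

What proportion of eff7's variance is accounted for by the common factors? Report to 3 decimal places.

h² = 0.20² + 0.03² + 0.67² = 0.0400 + 0.0009 + 0.4489 = 0.4898

0.490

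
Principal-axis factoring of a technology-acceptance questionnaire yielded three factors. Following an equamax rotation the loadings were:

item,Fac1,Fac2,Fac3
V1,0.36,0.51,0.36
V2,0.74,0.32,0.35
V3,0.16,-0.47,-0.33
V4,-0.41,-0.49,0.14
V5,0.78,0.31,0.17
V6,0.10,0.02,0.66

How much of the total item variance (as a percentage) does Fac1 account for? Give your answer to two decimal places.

SS loadings for Fac1 = 0.36² + 0.74² + 0.16² + (-0.41)² + 0.78² + 0.10² = 1.4893
With 6 standardized items, total variance = 6. Proportion = 1.4893/6 = 0.2482 → 24.82%.

24.82%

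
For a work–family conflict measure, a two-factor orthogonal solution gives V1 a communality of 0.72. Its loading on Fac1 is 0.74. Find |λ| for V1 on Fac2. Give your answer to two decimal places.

Under orthogonal rotation h² = Σλ², so λ_Fac2² = h² − (0.5476) = 0.72 − 0.5476 = 0.1724.
|λ| = √0.1724 = 0.4152.

0.42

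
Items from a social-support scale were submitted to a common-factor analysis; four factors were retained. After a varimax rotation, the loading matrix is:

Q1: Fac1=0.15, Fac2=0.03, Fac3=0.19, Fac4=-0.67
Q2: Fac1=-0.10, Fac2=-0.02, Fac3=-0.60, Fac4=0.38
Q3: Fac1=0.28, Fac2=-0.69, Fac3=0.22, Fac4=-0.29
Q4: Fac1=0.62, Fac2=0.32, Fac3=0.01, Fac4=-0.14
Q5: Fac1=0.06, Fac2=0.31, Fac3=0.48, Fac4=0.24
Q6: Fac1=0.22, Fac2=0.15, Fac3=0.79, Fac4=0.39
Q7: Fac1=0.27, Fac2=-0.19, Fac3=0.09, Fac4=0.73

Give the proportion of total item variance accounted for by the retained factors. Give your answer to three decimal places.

0.586

SS loadings by factor: 0.6202, 0.7345, 1.3072, 1.4396; total = 4.1015.
Total variance with 7 standardized items is 7, so the solution explains 4.1015/7 = 0.5859.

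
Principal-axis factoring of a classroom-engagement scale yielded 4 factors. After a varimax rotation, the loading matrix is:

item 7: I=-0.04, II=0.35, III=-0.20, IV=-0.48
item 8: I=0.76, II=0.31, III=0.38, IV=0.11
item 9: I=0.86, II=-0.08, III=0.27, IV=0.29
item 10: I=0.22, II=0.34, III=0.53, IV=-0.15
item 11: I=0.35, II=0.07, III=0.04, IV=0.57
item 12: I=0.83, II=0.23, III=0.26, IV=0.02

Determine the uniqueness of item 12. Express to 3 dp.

h² = 0.83² + 0.23² + 0.26² + 0.02² = 0.6889 + 0.0529 + 0.0676 + 0.0004 = 0.8098
Uniqueness u² = 1 − h² = 1 − 0.8098 = 0.1902

0.190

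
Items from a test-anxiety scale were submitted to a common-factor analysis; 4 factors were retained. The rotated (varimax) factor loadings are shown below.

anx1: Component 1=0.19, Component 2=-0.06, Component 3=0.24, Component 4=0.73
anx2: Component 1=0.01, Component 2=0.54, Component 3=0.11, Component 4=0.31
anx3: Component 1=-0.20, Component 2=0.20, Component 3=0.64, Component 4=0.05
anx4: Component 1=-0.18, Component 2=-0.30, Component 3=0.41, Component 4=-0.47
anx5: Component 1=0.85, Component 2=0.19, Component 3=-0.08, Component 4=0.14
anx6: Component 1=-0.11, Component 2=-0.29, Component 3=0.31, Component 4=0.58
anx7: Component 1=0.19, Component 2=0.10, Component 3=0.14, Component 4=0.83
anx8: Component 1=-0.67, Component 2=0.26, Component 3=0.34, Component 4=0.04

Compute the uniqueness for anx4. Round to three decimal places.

0.489

h² = (-0.18)² + (-0.30)² + 0.41² + (-0.47)² = 0.0324 + 0.0900 + 0.1681 + 0.2209 = 0.5114
Uniqueness u² = 1 − h² = 1 − 0.5114 = 0.4886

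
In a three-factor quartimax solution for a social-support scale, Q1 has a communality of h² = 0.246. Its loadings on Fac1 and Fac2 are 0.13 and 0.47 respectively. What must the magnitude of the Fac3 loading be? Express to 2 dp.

0.09

Under orthogonal rotation h² = Σλ², so λ_Fac3² = h² − (0.2378) = 0.246 − 0.2378 = 0.0082.
|λ| = √0.0082 = 0.0906.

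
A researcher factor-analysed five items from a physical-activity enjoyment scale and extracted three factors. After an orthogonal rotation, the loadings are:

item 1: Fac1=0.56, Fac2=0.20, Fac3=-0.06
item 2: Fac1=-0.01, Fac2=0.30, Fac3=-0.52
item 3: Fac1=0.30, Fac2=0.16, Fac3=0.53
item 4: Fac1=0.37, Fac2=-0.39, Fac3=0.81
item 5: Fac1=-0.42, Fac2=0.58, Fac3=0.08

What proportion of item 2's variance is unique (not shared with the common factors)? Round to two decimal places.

0.64

h² = (-0.01)² + 0.30² + (-0.52)² = 0.0001 + 0.0900 + 0.2704 = 0.3605
Uniqueness u² = 1 − h² = 1 − 0.3605 = 0.6395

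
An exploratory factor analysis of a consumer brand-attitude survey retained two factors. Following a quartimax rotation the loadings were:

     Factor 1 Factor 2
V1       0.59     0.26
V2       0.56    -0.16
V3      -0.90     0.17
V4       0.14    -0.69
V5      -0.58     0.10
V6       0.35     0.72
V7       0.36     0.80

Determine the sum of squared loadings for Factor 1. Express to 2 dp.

SS loadings for Factor 1 = 0.59² + 0.56² + (-0.90)² + 0.14² + (-0.58)² + 0.35² + 0.36² = 0.3481 + 0.3136 + 0.8100 + 0.0196 + 0.3364 + 0.1225 + 0.1296 = 2.0798

2.08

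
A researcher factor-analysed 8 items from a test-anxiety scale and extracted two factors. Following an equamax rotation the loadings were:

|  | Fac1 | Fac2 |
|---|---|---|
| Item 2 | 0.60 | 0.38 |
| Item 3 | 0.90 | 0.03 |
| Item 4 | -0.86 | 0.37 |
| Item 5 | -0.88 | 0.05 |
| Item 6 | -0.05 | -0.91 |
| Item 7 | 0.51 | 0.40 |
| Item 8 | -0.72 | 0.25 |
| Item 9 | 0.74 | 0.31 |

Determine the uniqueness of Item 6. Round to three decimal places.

h² = (-0.05)² + (-0.91)² = 0.0025 + 0.8281 = 0.8306
Uniqueness u² = 1 − h² = 1 − 0.8306 = 0.1694

0.169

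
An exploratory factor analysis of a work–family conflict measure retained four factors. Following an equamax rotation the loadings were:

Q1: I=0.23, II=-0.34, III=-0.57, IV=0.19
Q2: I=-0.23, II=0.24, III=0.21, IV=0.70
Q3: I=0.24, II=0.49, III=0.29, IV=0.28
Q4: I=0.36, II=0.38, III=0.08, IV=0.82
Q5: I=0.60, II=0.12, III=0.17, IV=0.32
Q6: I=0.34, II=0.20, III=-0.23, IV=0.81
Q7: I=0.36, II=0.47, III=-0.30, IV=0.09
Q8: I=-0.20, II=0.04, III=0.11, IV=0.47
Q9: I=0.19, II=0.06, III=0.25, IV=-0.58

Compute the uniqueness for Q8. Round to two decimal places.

h² = (-0.20)² + 0.04² + 0.11² + 0.47² = 0.0400 + 0.0016 + 0.0121 + 0.2209 = 0.2746
Uniqueness u² = 1 − h² = 1 − 0.2746 = 0.7254

0.73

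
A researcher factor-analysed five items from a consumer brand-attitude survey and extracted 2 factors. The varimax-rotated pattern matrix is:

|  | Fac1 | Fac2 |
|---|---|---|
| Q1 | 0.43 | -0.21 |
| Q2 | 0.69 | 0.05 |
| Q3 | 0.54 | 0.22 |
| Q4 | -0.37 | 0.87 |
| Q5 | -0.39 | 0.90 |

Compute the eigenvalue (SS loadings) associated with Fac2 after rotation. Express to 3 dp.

1.662

SS loadings for Fac2 = (-0.21)² + 0.05² + 0.22² + 0.87² + 0.90² = 0.0441 + 0.0025 + 0.0484 + 0.7569 + 0.8100 = 1.6619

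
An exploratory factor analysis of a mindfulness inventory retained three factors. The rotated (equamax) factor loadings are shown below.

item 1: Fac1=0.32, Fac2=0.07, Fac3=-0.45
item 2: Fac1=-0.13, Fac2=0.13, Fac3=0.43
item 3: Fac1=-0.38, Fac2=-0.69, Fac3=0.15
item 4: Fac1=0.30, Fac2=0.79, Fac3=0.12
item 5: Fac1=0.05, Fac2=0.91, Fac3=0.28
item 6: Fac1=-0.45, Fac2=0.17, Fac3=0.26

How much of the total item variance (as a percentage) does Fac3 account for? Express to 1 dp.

9.5%

SS loadings for Fac3 = (-0.45)² + 0.43² + 0.15² + 0.12² + 0.28² + 0.26² = 0.5703
With 6 standardized items, total variance = 6. Proportion = 0.5703/6 = 0.0951 → 9.51%.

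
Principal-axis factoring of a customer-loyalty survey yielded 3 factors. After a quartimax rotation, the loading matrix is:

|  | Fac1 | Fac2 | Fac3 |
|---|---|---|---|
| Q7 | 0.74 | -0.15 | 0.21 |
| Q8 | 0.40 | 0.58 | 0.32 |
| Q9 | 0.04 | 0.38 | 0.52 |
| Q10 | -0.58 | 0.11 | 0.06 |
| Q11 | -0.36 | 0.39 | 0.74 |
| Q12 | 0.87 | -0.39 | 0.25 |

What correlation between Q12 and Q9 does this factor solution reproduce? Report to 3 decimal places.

0.017

r̂ = Σ λ_i·λ_j across factors = (0.87)(0.04) + (-0.39)(0.38) + (0.25)(0.52)
  = +0.0348 -0.1482 +0.1300 = 0.0166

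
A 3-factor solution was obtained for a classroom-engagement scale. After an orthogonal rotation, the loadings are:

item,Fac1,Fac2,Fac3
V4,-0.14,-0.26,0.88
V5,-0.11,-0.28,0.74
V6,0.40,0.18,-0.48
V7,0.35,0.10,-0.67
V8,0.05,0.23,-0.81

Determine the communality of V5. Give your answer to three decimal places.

0.638

h² = (-0.11)² + (-0.28)² + 0.74² = 0.0121 + 0.0784 + 0.5476 = 0.6381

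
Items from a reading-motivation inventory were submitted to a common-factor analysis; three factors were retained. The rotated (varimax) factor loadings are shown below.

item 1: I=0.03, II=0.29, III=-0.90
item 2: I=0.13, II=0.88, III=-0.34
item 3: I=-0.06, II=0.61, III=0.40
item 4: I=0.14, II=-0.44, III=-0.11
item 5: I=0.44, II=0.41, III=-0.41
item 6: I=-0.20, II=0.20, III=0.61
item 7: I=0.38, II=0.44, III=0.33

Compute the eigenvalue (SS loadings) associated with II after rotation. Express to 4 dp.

SS loadings for II = 0.29² + 0.88² + 0.61² + (-0.44)² + 0.41² + 0.20² + 0.44² = 0.0841 + 0.7744 + 0.3721 + 0.1936 + 0.1681 + 0.0400 + 0.1936 = 1.8259

1.8259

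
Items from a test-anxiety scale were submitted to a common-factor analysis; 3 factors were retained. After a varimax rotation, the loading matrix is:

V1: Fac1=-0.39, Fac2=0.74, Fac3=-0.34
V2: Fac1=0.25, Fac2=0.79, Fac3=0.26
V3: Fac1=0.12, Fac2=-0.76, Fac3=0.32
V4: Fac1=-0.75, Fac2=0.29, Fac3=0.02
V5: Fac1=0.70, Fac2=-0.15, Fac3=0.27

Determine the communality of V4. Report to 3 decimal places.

0.647

h² = (-0.75)² + 0.29² + 0.02² = 0.5625 + 0.0841 + 0.0004 = 0.6470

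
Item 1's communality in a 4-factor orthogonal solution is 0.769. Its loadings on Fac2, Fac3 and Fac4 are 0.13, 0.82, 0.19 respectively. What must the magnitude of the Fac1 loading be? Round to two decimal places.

0.21

Under orthogonal rotation h² = Σλ², so λ_Fac1² = h² − (0.7254) = 0.769 − 0.7254 = 0.0436.
|λ| = √0.0436 = 0.2088.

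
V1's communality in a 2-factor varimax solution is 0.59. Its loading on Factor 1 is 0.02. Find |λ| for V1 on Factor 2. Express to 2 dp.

Under orthogonal rotation h² = Σλ², so λ_Factor 2² = h² − (0.0004) = 0.59 − 0.0004 = 0.5896.
|λ| = √0.5896 = 0.7679.

0.77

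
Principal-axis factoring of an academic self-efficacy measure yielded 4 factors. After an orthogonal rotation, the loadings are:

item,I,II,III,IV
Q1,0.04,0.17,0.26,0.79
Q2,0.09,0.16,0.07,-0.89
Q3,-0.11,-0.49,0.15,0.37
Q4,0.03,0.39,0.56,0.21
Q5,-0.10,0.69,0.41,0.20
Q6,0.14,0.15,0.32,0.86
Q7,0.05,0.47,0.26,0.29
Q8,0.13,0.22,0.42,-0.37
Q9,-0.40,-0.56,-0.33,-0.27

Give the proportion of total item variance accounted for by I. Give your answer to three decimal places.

SS loadings for I = 0.04² + 0.09² + (-0.11)² + 0.03² + (-0.10)² + 0.14² + 0.05² + 0.13² + (-0.40)² = 0.2317
Proportion of variance = 0.2317 / 9 = 0.0257.

0.026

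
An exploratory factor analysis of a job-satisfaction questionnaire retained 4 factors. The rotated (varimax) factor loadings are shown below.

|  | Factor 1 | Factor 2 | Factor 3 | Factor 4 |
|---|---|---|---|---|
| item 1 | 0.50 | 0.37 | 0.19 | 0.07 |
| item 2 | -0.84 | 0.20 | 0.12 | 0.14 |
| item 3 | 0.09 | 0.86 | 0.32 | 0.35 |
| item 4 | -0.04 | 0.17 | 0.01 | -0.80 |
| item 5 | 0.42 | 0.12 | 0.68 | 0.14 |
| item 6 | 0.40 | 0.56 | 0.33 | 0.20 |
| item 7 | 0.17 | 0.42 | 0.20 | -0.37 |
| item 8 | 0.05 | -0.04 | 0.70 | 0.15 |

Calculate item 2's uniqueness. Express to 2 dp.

0.22

h² = (-0.84)² + 0.20² + 0.12² + 0.14² = 0.7056 + 0.0400 + 0.0144 + 0.0196 = 0.7796
Uniqueness u² = 1 − h² = 1 − 0.7796 = 0.2204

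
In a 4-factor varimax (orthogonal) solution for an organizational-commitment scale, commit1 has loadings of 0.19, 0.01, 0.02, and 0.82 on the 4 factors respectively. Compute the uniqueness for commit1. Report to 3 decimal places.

0.291

h² = 0.19² + 0.01² + 0.02² + 0.82² = 0.0361 + 0.0001 + 0.0004 + 0.6724 = 0.7090
Uniqueness u² = 1 − h² = 1 − 0.7090 = 0.2910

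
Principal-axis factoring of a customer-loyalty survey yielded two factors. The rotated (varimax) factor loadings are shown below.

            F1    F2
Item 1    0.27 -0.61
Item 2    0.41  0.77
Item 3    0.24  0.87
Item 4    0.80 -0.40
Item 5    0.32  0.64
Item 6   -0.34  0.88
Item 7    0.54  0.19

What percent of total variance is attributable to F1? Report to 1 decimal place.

SS loadings for F1 = 0.27² + 0.41² + 0.24² + 0.80² + 0.32² + (-0.34)² + 0.54² = 1.4482
With 7 standardized items, total variance = 7. Proportion = 1.4482/7 = 0.2069 → 20.69%.

20.7%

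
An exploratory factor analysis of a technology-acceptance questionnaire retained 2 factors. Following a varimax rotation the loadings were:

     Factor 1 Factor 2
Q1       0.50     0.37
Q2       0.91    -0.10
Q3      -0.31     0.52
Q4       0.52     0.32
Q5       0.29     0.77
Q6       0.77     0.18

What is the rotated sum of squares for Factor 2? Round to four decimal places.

SS loadings for Factor 2 = 0.37² + (-0.10)² + 0.52² + 0.32² + 0.77² + 0.18² = 0.1369 + 0.0100 + 0.2704 + 0.1024 + 0.5929 + 0.0324 = 1.1450

1.1450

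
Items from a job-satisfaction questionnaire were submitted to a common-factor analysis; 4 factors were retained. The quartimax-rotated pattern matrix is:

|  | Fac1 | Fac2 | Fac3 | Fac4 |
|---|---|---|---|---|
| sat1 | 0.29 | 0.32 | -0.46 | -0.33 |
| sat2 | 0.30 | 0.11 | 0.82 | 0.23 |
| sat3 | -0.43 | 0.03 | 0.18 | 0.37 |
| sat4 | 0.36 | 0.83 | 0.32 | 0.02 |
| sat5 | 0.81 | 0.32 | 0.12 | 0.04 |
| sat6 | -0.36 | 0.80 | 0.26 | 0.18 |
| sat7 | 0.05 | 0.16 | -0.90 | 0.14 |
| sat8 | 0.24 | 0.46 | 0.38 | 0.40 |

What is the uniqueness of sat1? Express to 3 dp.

0.493

h² = 0.29² + 0.32² + (-0.46)² + (-0.33)² = 0.0841 + 0.1024 + 0.2116 + 0.1089 = 0.5070
Uniqueness u² = 1 − h² = 1 − 0.5070 = 0.4930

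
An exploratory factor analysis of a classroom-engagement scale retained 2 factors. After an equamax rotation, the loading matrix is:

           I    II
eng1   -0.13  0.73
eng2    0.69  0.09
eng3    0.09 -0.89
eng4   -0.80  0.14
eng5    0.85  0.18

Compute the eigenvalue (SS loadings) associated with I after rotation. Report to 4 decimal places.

1.8636

SS loadings for I = (-0.13)² + 0.69² + 0.09² + (-0.80)² + 0.85² = 0.0169 + 0.4761 + 0.0081 + 0.6400 + 0.7225 = 1.8636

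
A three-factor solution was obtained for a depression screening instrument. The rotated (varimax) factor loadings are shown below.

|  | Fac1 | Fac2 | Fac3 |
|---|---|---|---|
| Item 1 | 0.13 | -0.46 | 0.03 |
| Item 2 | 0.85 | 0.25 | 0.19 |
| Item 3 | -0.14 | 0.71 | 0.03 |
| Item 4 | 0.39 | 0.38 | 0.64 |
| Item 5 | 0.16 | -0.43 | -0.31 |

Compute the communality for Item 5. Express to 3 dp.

0.307

h² = 0.16² + (-0.43)² + (-0.31)² = 0.0256 + 0.1849 + 0.0961 = 0.3066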